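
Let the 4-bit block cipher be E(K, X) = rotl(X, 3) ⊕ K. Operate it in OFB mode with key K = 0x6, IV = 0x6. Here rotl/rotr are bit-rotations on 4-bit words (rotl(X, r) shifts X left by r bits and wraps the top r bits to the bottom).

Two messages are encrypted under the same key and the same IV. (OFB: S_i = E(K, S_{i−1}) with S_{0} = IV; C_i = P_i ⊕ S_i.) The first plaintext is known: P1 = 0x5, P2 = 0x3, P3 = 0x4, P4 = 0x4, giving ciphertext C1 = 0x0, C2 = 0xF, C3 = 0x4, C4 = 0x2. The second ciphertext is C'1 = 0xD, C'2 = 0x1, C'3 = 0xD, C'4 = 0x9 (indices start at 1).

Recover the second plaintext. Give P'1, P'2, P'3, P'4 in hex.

P'1 = 0x8, P'2 = 0xD, P'3 = 0xD, P'4 = 0xF

In OFB with a reused IV, both messages share the same keystream S_i, so C_i ⊕ C'_i = P_i ⊕ P'_i and thus P'_i = P_i ⊕ C_i ⊕ C'_i.
P'1: 0x5 ⊕ 0x0 ⊕ 0xD = 0x8.
P'2: 0x3 ⊕ 0xF ⊕ 0x1 = 0xD.
P'3: 0x4 ⊕ 0x4 ⊕ 0xD = 0xD.
P'4: 0x4 ⊕ 0x2 ⊕ 0x9 = 0xF.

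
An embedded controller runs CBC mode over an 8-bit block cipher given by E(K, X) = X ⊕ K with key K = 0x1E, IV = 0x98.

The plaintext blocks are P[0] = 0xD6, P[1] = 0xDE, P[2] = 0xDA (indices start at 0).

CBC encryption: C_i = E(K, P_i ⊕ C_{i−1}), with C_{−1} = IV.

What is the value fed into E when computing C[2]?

0x4A

C[0]: P[0] ⊕ 0x98 = 0x4E; E(K, 0x4E) = 0x50.
C[1]: P[1] ⊕ 0x50 = 0x8E; E(K, 0x8E) = 0x90.
C[2]: P[2] ⊕ 0x90 = 0x4A; E(K, 0x4A) = 0x54.
So the input to E for block [2] is 0x4A.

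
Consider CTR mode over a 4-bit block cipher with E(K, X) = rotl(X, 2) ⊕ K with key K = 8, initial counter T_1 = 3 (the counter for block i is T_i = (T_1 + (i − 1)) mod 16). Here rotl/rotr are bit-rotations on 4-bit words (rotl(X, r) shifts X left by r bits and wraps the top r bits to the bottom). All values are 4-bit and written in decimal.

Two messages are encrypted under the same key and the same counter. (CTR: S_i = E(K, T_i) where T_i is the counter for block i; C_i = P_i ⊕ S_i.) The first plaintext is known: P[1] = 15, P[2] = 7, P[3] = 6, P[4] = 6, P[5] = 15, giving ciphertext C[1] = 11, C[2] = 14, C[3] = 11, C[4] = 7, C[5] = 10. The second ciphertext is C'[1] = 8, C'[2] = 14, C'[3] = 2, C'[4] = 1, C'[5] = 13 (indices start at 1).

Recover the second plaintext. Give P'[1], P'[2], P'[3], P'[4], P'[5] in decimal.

P'[1] = 12, P'[2] = 7, P'[3] = 15, P'[4] = 0, P'[5] = 8

In CTR with a reused counter, both messages share the same keystream S_i, so C_i ⊕ C'_i = P_i ⊕ P'_i and thus P'_i = P_i ⊕ C_i ⊕ C'_i.
P'[1]: 15 ⊕ 11 ⊕ 8 = 12.
P'[2]: 7 ⊕ 14 ⊕ 14 = 7.
P'[3]: 6 ⊕ 11 ⊕ 2 = 15.
P'[4]: 6 ⊕ 7 ⊕ 1 = 0.
P'[5]: 15 ⊕ 10 ⊕ 13 = 8.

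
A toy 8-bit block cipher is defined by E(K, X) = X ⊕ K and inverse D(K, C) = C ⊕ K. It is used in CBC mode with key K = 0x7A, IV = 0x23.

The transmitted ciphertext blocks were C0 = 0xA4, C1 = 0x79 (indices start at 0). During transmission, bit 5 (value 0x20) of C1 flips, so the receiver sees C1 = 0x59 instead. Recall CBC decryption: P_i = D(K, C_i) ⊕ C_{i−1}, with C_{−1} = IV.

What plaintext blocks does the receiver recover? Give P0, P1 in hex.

P0 = 0xFD, P1 = 0x87

Only C1 changed, to 0x59. In CBC, a change in C_i garbles P_i and flips the same bit in P_{i+1}. Decrypting the received ciphertext:
P0: D(K, 0xA4) = 0xDE; 0xDE ⊕ 0x23 = 0xFD.
P1: D(K, 0x59) = 0x23; 0x23 ⊕ 0xA4 = 0x87.
Blocks that differ from the original plaintext: P1.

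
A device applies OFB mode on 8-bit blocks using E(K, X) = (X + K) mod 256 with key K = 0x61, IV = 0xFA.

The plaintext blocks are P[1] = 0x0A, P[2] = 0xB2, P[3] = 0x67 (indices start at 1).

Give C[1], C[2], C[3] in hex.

C[1] = 0x51, C[2] = 0x0E, C[3] = 0x7A

OFB encryption: S_i = E(K, S_{i−1}) with S_{0} = IV; C_i = P_i ⊕ S_i.
C[1]: S = E(K, 0xFA) = 0x5B; 0x0A ⊕ 0x5B = 0x51.
C[2]: S = E(K, 0x5B) = 0xBC; 0xB2 ⊕ 0xBC = 0x0E.
C[3]: S = E(K, 0xBC) = 0x1D; 0x67 ⊕ 0x1D = 0x7A.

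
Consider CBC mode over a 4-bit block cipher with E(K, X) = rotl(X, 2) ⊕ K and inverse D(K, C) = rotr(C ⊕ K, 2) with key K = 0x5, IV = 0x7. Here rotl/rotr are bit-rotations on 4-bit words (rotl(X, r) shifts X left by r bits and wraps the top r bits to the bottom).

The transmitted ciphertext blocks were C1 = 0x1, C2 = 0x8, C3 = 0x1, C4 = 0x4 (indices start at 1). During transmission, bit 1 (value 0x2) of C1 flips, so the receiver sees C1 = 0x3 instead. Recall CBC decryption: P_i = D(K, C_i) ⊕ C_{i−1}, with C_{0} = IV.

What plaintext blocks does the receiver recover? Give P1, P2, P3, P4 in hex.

P1 = 0xE, P2 = 0x4, P3 = 0x9, P4 = 0x5

Only C1 changed, to 0x3. In CBC, a change in C_i garbles P_i and flips the same bit in P_{i+1}. Decrypting the received ciphertext:
P1: D(K, 0x3) = 0x9; 0x9 ⊕ 0x7 = 0xE.
P2: D(K, 0x8) = 0x7; 0x7 ⊕ 0x3 = 0x4.
P3: D(K, 0x1) = 0x1; 0x1 ⊕ 0x8 = 0x9.
P4: D(K, 0x4) = 0x4; 0x4 ⊕ 0x1 = 0x5.
Blocks that differ from the original plaintext: P1, P2.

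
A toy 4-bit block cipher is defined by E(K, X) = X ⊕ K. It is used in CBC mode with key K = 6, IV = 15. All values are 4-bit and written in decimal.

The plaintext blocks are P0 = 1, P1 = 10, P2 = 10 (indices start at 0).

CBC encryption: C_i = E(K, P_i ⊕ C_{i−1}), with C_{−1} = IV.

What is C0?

C0: P0 ⊕ 15 = 14; E(K, 14) = 8.

C0 = 8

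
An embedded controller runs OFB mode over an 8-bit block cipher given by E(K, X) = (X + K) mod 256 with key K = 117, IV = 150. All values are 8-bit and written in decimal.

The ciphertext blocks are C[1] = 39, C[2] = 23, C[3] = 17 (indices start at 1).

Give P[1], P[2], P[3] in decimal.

OFB decryption: S_i = E(K, S_{i−1}) with S_{0} = IV; P_i = C_i ⊕ S_i.
P[1]: S = E(K, 150) = 11; 39 ⊕ 11 = 44.
P[2]: S = E(K, 11) = 128; 23 ⊕ 128 = 151.
P[3]: S = E(K, 128) = 245; 17 ⊕ 245 = 228.

P[1] = 44, P[2] = 151, P[3] = 228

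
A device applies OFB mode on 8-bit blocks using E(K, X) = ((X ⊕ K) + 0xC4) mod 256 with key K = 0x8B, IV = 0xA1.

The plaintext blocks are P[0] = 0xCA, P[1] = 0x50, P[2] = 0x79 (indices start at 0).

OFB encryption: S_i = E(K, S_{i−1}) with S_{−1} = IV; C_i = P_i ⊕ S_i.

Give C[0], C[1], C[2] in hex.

C[0] = 0x24, C[1] = 0x79, C[2] = 0x1F

C[0]: S = E(K, 0xA1) = 0xEE; 0xCA ⊕ 0xEE = 0x24.
C[1]: S = E(K, 0xEE) = 0x29; 0x50 ⊕ 0x29 = 0x79.
C[2]: S = E(K, 0x29) = 0x66; 0x79 ⊕ 0x66 = 0x1F.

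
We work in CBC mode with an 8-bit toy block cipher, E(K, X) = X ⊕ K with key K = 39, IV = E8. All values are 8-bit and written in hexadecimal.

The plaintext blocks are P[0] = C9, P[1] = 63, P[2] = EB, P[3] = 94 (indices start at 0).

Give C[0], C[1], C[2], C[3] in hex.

C[0] = 18, C[1] = 42, C[2] = 90, C[3] = 3D

CBC encryption: C_i = E(K, P_i ⊕ C_{i−1}), with C_{−1} = IV.
C[0]: P[0] ⊕ E8 = 21; E(K, 21) = 18.
C[1]: P[1] ⊕ 18 = 7B; E(K, 7B) = 42.
C[2]: P[2] ⊕ 42 = A9; E(K, A9) = 90.
C[3]: P[3] ⊕ 90 = 04; E(K, 04) = 3D.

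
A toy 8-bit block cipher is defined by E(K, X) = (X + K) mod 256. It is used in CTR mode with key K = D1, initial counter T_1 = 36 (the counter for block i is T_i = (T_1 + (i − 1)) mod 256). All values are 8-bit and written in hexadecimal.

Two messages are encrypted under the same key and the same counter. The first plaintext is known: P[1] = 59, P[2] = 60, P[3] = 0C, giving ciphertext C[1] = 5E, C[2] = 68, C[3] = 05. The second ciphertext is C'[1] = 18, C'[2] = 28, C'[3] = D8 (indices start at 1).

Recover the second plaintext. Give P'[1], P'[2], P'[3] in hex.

In CTR with a reused counter, both messages share the same keystream S_i, so C_i ⊕ C'_i = P_i ⊕ P'_i and thus P'_i = P_i ⊕ C_i ⊕ C'_i.
P'[1]: 59 ⊕ 5E ⊕ 18 = 1F.
P'[2]: 60 ⊕ 68 ⊕ 28 = 20.
P'[3]: 0C ⊕ 05 ⊕ D8 = D1.

P'[1] = 1F, P'[2] = 20, P'[3] = D1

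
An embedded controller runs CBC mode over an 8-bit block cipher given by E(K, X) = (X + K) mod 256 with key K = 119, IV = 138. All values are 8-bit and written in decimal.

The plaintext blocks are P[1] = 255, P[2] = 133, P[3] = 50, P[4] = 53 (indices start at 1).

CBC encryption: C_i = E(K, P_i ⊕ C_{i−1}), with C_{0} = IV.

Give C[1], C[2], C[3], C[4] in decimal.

C[1] = 236, C[2] = 224, C[3] = 73, C[4] = 243

C[1]: P[1] ⊕ 138 = 117; E(K, 117) = 236.
C[2]: P[2] ⊕ 236 = 105; E(K, 105) = 224.
C[3]: P[3] ⊕ 224 = 210; E(K, 210) = 73.
C[4]: P[4] ⊕ 73 = 124; E(K, 124) = 243.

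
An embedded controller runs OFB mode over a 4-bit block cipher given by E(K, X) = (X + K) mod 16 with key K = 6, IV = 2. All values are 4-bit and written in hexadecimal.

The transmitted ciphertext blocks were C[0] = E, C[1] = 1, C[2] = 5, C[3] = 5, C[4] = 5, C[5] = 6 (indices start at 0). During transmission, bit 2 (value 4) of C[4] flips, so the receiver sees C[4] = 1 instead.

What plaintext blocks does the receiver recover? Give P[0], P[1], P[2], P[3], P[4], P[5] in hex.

OFB decryption: S_i = E(K, S_{i−1}) with S_{−1} = IV; P_i = C_i ⊕ S_i.
Only C[4] changed, to 1. In OFB, a change in C_i flips the same bit in P_i only; the keystream is unaffected. Decrypting the received ciphertext:
P[0]: S = E(K, 2) = 8; E ⊕ 8 = 6.
P[1]: S = E(K, 8) = E; 1 ⊕ E = F.
P[2]: S = E(K, E) = 4; 5 ⊕ 4 = 1.
P[3]: S = E(K, 4) = A; 5 ⊕ A = F.
P[4]: S = E(K, A) = 0; 1 ⊕ 0 = 1.
P[5]: S = E(K, 0) = 6; 6 ⊕ 6 = 0.
Blocks that differ from the original plaintext: P[4].

P[0] = 6, P[1] = F, P[2] = 1, P[3] = F, P[4] = 1, P[5] = 0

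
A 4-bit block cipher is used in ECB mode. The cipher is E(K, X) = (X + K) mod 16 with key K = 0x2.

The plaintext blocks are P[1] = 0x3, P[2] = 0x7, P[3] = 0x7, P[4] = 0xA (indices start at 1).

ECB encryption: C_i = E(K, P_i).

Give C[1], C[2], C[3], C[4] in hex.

C[1] = 0x5, C[2] = 0x9, C[3] = 0x9, C[4] = 0xC

C[1]: E(K, 0x3) = 0x5.
C[2]: E(K, 0x7) = 0x9.
C[3]: E(K, 0x7) = 0x9.
C[4]: E(K, 0xA) = 0xC.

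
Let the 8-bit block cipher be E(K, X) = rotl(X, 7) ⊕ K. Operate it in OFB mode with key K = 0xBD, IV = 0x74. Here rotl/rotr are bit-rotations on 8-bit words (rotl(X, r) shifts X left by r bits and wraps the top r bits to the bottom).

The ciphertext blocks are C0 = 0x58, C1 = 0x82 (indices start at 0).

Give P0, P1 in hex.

OFB decryption: S_i = E(K, S_{i−1}) with S_{−1} = IV; P_i = C_i ⊕ S_i.
P0: S = E(K, 0x74) = 0x87; 0x58 ⊕ 0x87 = 0xDF.
P1: S = E(K, 0x87) = 0x7E; 0x82 ⊕ 0x7E = 0xFC.

P0 = 0xDF, P1 = 0xFC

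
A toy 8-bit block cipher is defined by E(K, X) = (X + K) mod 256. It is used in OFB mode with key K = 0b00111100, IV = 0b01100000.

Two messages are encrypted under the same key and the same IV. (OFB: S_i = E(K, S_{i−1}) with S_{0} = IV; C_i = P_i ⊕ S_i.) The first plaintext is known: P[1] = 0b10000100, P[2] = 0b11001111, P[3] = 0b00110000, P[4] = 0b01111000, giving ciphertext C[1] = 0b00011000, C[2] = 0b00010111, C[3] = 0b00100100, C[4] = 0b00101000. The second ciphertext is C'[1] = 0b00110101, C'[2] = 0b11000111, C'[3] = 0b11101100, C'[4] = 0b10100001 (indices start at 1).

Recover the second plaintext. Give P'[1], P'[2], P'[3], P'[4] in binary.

In OFB with a reused IV, both messages share the same keystream S_i, so C_i ⊕ C'_i = P_i ⊕ P'_i and thus P'_i = P_i ⊕ C_i ⊕ C'_i.
P'[1]: 0b10000100 ⊕ 0b00011000 ⊕ 0b00110101 = 0b10101001.
P'[2]: 0b11001111 ⊕ 0b00010111 ⊕ 0b11000111 = 0b00011111.
P'[3]: 0b00110000 ⊕ 0b00100100 ⊕ 0b11101100 = 0b11111000.
P'[4]: 0b01111000 ⊕ 0b00101000 ⊕ 0b10100001 = 0b11110001.

P'[1] = 0b10101001, P'[2] = 0b00011111, P'[3] = 0b11111000, P'[4] = 0b11110001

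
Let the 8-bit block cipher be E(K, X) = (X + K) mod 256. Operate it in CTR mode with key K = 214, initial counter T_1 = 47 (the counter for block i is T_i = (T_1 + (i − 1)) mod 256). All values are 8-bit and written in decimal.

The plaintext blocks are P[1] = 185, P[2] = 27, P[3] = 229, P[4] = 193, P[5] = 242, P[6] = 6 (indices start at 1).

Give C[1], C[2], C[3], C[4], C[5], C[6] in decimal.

CTR encryption: S_i = E(K, T_i) where T_i is the counter for block i; C_i = P_i ⊕ S_i.
C[1]: T = 47, S = E(K, T) = 5; 185 ⊕ 5 = 188.
C[2]: T = 48, S = E(K, T) = 6; 27 ⊕ 6 = 29.
C[3]: T = 49, S = E(K, T) = 7; 229 ⊕ 7 = 226.
C[4]: T = 50, S = E(K, T) = 8; 193 ⊕ 8 = 201.
C[5]: T = 51, S = E(K, T) = 9; 242 ⊕ 9 = 251.
C[6]: T = 52, S = E(K, T) = 10; 6 ⊕ 10 = 12.

C[1] = 188, C[2] = 29, C[3] = 226, C[4] = 201, C[5] = 251, C[6] = 12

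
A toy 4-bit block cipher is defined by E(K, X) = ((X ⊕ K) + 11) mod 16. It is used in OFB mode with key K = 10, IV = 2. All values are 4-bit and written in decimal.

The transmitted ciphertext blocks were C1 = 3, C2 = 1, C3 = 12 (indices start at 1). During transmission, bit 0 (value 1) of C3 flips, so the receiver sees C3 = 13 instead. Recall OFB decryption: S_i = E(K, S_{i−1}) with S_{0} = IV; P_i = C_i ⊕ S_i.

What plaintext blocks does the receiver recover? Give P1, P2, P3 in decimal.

P1 = 0, P2 = 5, P3 = 4

Only C3 changed, to 13. In OFB, a change in C_i flips the same bit in P_i only; the keystream is unaffected. Decrypting the received ciphertext:
P1: S = E(K, 2) = 3; 3 ⊕ 3 = 0.
P2: S = E(K, 3) = 4; 1 ⊕ 4 = 5.
P3: S = E(K, 4) = 9; 13 ⊕ 9 = 4.
Blocks that differ from the original plaintext: P3.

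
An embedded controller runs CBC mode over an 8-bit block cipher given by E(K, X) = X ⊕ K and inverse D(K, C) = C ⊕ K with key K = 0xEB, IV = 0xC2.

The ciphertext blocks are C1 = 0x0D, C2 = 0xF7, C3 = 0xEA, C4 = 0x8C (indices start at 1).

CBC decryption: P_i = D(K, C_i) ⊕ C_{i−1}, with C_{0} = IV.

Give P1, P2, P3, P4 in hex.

P1: D(K, 0x0D) = 0xE6; 0xE6 ⊕ 0xC2 = 0x24.
P2: D(K, 0xF7) = 0x1C; 0x1C ⊕ 0x0D = 0x11.
P3: D(K, 0xEA) = 0x01; 0x01 ⊕ 0xF7 = 0xF6.
P4: D(K, 0x8C) = 0x67; 0x67 ⊕ 0xEA = 0x8D.

P1 = 0x24, P2 = 0x11, P3 = 0xF6, P4 = 0x8D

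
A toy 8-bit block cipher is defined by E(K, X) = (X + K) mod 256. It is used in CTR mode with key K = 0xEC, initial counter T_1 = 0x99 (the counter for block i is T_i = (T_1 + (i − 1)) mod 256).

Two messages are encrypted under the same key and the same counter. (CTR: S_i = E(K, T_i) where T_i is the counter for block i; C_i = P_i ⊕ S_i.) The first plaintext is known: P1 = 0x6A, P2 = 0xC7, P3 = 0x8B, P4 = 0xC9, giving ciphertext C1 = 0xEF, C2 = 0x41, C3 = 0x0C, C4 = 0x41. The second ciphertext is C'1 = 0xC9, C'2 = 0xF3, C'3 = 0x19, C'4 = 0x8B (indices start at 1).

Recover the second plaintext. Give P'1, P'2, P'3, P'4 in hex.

P'1 = 0x4C, P'2 = 0x75, P'3 = 0x9E, P'4 = 0x03

In CTR with a reused counter, both messages share the same keystream S_i, so C_i ⊕ C'_i = P_i ⊕ P'_i and thus P'_i = P_i ⊕ C_i ⊕ C'_i.
P'1: 0x6A ⊕ 0xEF ⊕ 0xC9 = 0x4C.
P'2: 0xC7 ⊕ 0x41 ⊕ 0xF3 = 0x75.
P'3: 0x8B ⊕ 0x0C ⊕ 0x19 = 0x9E.
P'4: 0xC9 ⊕ 0x41 ⊕ 0x8B = 0x03.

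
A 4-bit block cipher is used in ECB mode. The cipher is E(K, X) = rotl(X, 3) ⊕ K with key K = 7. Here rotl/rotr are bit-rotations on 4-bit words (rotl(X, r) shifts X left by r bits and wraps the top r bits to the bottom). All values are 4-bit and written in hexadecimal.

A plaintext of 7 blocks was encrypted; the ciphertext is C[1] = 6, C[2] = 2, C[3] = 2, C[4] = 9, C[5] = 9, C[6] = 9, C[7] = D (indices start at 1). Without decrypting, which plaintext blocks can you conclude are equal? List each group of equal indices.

P[2] = P[3]; P[4] = P[5] = P[6]

ECB encrypts each block independently with the same key, so equal ciphertext blocks imply equal plaintext blocks.
C[2] = C[3] = 2, so P[2] = P[3].
C[4] = C[5] = C[6] = 9, so P[4] = P[5] = P[6].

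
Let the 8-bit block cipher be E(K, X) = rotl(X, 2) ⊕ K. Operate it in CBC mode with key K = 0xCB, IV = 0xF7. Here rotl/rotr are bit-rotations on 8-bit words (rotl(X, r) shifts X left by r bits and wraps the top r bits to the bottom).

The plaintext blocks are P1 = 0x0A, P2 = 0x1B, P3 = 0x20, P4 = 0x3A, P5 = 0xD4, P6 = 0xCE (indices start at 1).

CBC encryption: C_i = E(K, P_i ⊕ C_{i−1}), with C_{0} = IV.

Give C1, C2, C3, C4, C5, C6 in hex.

C1 = 0x3C, C2 = 0x57, C3 = 0x16, C4 = 0x7B, C5 = 0x75, C6 = 0x25

C1: P1 ⊕ 0xF7 = 0xFD; E(K, 0xFD) = 0x3C.
C2: P2 ⊕ 0x3C = 0x27; E(K, 0x27) = 0x57.
C3: P3 ⊕ 0x57 = 0x77; E(K, 0x77) = 0x16.
C4: P4 ⊕ 0x16 = 0x2C; E(K, 0x2C) = 0x7B.
C5: P5 ⊕ 0x7B = 0xAF; E(K, 0xAF) = 0x75.
C6: P6 ⊕ 0x75 = 0xBB; E(K, 0xBB) = 0x25.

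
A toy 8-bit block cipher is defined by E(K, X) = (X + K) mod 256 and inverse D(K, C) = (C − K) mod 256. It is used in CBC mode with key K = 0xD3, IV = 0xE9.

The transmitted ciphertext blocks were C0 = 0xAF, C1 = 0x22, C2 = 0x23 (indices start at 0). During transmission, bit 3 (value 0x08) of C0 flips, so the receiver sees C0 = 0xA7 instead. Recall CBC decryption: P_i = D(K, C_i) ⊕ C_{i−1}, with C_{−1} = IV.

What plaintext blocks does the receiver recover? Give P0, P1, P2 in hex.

P0 = 0x3D, P1 = 0xE8, P2 = 0x72

Only C0 changed, to 0xA7. In CBC, a change in C_i garbles P_i and flips the same bit in P_{i+1}. Decrypting the received ciphertext:
P0: D(K, 0xA7) = 0xD4; 0xD4 ⊕ 0xE9 = 0x3D.
P1: D(K, 0x22) = 0x4F; 0x4F ⊕ 0xA7 = 0xE8.
P2: D(K, 0x23) = 0x50; 0x50 ⊕ 0x22 = 0x72.
Blocks that differ from the original plaintext: P0, P1.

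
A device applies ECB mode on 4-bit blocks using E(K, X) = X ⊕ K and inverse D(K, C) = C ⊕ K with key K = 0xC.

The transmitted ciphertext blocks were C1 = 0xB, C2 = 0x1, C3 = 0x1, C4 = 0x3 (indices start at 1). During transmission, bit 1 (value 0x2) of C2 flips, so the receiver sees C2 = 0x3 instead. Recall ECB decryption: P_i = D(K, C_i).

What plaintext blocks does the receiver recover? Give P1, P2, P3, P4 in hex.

Only C2 changed, to 0x3. In ECB, a change in C_i affects only P_i. Decrypting the received ciphertext:
P1: D(K, 0xB) = 0x7.
P2: D(K, 0x3) = 0xF.
P3: D(K, 0x1) = 0xD.
P4: D(K, 0x3) = 0xF.
Blocks that differ from the original plaintext: P2.

P1 = 0x7, P2 = 0xF, P3 = 0xD, P4 = 0xF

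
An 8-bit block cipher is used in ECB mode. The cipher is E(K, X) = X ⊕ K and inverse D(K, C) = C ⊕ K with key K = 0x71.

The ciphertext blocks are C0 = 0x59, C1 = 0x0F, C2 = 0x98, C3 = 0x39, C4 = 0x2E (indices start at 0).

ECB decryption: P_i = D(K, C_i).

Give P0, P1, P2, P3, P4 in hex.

P0: D(K, 0x59) = 0x28.
P1: D(K, 0x0F) = 0x7E.
P2: D(K, 0x98) = 0xE9.
P3: D(K, 0x39) = 0x48.
P4: D(K, 0x2E) = 0x5F.

P0 = 0x28, P1 = 0x7E, P2 = 0xE9, P3 = 0x48, P4 = 0x5F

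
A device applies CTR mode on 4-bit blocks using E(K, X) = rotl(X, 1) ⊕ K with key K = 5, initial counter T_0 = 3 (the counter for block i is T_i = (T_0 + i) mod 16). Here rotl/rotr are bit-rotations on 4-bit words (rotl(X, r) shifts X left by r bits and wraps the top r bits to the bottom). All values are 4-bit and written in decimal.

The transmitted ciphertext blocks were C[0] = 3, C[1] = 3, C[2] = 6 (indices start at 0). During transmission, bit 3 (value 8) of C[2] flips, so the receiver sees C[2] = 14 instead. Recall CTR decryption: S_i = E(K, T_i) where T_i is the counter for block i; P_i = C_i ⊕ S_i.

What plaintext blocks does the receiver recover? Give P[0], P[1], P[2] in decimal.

P[0] = 0, P[1] = 14, P[2] = 1

Only C[2] changed, to 14. In CTR, a change in C_i flips the same bit in P_i only; the keystream is unaffected. Decrypting the received ciphertext:
P[0]: T = 3, S = E(K, T) = 3; 3 ⊕ 3 = 0.
P[1]: T = 4, S = E(K, T) = 13; 3 ⊕ 13 = 14.
P[2]: T = 5, S = E(K, T) = 15; 14 ⊕ 15 = 1.
Blocks that differ from the original plaintext: P[2].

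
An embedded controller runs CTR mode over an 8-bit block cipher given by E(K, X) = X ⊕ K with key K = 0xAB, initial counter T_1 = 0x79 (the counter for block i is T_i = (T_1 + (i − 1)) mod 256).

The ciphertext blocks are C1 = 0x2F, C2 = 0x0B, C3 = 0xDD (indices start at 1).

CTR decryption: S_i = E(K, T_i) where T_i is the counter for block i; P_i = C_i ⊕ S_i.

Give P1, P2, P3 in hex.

P1: T = 0x79, S = E(K, T) = 0xD2; 0x2F ⊕ 0xD2 = 0xFD.
P2: T = 0x7A, S = E(K, T) = 0xD1; 0x0B ⊕ 0xD1 = 0xDA.
P3: T = 0x7B, S = E(K, T) = 0xD0; 0xDD ⊕ 0xD0 = 0x0D.

P1 = 0xFD, P2 = 0xDA, P3 = 0x0D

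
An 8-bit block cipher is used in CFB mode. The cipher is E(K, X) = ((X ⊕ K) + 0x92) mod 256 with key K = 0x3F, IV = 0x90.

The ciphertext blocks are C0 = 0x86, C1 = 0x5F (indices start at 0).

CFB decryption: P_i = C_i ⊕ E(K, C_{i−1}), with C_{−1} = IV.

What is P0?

P0: E(K, 0x90) = 0x41; 0x86 ⊕ 0x41 = 0xC7.

P0 = 0xC7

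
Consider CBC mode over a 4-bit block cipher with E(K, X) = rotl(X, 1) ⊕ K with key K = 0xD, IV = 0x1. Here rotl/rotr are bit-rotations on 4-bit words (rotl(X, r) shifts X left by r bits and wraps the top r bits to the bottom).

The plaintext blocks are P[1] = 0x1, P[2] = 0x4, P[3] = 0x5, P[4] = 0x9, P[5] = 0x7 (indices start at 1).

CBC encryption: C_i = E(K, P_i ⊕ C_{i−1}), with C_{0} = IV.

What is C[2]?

C[1]: P[1] ⊕ 0x1 = 0x0; E(K, 0x0) = 0xD.
C[2]: P[2] ⊕ 0xD = 0x9; E(K, 0x9) = 0xE.

C[2] = 0xE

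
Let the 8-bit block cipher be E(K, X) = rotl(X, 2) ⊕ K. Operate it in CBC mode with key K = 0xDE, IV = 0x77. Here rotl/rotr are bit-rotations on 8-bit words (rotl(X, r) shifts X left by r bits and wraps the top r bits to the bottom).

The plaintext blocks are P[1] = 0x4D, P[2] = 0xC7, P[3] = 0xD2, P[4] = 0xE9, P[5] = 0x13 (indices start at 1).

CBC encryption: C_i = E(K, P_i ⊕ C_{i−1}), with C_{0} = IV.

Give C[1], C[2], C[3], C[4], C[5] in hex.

C[1] = 0x36, C[2] = 0x19, C[3] = 0xF1, C[4] = 0xBE, C[5] = 0x68

C[1]: P[1] ⊕ 0x77 = 0x3A; E(K, 0x3A) = 0x36.
C[2]: P[2] ⊕ 0x36 = 0xF1; E(K, 0xF1) = 0x19.
C[3]: P[3] ⊕ 0x19 = 0xCB; E(K, 0xCB) = 0xF1.
C[4]: P[4] ⊕ 0xF1 = 0x18; E(K, 0x18) = 0xBE.
C[5]: P[5] ⊕ 0xBE = 0xAD; E(K, 0xAD) = 0x68.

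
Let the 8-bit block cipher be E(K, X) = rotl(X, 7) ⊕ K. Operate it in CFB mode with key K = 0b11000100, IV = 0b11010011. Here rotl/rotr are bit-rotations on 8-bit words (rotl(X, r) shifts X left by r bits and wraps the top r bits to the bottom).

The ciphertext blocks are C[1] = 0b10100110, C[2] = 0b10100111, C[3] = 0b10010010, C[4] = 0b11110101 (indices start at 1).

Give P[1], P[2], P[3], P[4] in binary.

CFB decryption: P_i = C_i ⊕ E(K, C_{i−1}), with C_{0} = IV.
P[1]: E(K, 0b11010011) = 0b00101101; 0b10100110 ⊕ 0b00101101 = 0b10001011.
P[2]: E(K, 0b10100110) = 0b10010111; 0b10100111 ⊕ 0b10010111 = 0b00110000.
P[3]: E(K, 0b10100111) = 0b00010111; 0b10010010 ⊕ 0b00010111 = 0b10000101.
P[4]: E(K, 0b10010010) = 0b10001101; 0b11110101 ⊕ 0b10001101 = 0b01111000.

P[1] = 0b10001011, P[2] = 0b00110000, P[3] = 0b10000101, P[4] = 0b01111000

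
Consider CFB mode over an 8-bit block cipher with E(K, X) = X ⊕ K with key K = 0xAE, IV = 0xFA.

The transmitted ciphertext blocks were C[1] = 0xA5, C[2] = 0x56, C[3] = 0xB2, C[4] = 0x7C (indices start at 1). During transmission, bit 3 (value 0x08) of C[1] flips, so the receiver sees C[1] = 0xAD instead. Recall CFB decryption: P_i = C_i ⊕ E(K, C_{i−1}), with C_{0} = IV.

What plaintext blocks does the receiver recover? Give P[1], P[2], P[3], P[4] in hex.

P[1] = 0xF9, P[2] = 0x55, P[3] = 0x4A, P[4] = 0x60

Only C[1] changed, to 0xAD. In CFB, a change in C_i flips the same bit in P_i and garbles P_{i+1}. Decrypting the received ciphertext:
P[1]: E(K, 0xFA) = 0x54; 0xAD ⊕ 0x54 = 0xF9.
P[2]: E(K, 0xAD) = 0x03; 0x56 ⊕ 0x03 = 0x55.
P[3]: E(K, 0x56) = 0xF8; 0xB2 ⊕ 0xF8 = 0x4A.
P[4]: E(K, 0xB2) = 0x1C; 0x7C ⊕ 0x1C = 0x60.
Blocks that differ from the original plaintext: P[1], P[2].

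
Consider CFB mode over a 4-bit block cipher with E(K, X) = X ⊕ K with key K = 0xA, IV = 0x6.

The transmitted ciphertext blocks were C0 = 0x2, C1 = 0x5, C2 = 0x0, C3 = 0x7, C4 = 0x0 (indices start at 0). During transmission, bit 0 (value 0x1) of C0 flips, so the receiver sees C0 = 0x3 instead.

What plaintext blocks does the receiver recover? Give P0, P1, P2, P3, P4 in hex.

P0 = 0xF, P1 = 0xC, P2 = 0xF, P3 = 0xD, P4 = 0xD

CFB decryption: P_i = C_i ⊕ E(K, C_{i−1}), with C_{−1} = IV.
Only C0 changed, to 0x3. In CFB, a change in C_i flips the same bit in P_i and garbles P_{i+1}. Decrypting the received ciphertext:
P0: E(K, 0x6) = 0xC; 0x3 ⊕ 0xC = 0xF.
P1: E(K, 0x3) = 0x9; 0x5 ⊕ 0x9 = 0xC.
P2: E(K, 0x5) = 0xF; 0x0 ⊕ 0xF = 0xF.
P3: E(K, 0x0) = 0xA; 0x7 ⊕ 0xA = 0xD.
P4: E(K, 0x7) = 0xD; 0x0 ⊕ 0xD = 0xD.
Blocks that differ from the original plaintext: P0, P1.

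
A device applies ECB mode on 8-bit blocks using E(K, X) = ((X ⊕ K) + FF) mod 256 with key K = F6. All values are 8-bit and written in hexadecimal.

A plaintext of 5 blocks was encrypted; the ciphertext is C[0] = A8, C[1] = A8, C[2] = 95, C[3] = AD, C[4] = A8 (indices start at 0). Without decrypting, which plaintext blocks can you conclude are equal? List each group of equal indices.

ECB encrypts each block independently with the same key, so equal ciphertext blocks imply equal plaintext blocks.
C[0] = C[1] = C[4] = A8, so P[0] = P[1] = P[4].

P[0] = P[1] = P[4]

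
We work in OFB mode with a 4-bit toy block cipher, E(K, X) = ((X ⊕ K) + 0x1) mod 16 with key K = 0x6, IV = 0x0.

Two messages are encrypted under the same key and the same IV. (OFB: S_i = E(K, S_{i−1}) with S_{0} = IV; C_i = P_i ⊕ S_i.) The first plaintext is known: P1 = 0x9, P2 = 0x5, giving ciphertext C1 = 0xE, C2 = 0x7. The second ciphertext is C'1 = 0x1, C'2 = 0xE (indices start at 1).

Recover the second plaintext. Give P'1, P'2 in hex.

P'1 = 0x6, P'2 = 0xC

In OFB with a reused IV, both messages share the same keystream S_i, so C_i ⊕ C'_i = P_i ⊕ P'_i and thus P'_i = P_i ⊕ C_i ⊕ C'_i.
P'1: 0x9 ⊕ 0xE ⊕ 0x1 = 0x6.
P'2: 0x5 ⊕ 0x7 ⊕ 0xE = 0xC.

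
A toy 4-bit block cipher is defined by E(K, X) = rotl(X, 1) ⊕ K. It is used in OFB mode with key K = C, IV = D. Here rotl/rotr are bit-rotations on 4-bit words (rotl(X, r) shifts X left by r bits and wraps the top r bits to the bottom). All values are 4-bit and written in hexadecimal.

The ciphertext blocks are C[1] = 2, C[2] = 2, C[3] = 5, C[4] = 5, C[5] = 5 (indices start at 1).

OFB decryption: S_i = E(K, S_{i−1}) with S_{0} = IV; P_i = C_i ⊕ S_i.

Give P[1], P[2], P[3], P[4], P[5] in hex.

P[1] = 5, P[2] = 0, P[3] = D, P[4] = 8, P[5] = 2

P[1]: S = E(K, D) = 7; 2 ⊕ 7 = 5.
P[2]: S = E(K, 7) = 2; 2 ⊕ 2 = 0.
P[3]: S = E(K, 2) = 8; 5 ⊕ 8 = D.
P[4]: S = E(K, 8) = D; 5 ⊕ D = 8.
P[5]: S = E(K, D) = 7; 5 ⊕ 7 = 2.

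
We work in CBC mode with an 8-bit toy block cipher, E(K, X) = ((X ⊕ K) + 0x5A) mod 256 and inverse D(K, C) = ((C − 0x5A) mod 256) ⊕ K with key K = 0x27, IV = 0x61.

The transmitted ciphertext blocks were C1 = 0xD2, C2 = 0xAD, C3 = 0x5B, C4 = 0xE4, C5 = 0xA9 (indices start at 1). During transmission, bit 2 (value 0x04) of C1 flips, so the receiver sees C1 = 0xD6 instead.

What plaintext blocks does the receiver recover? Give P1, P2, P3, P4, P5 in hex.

P1 = 0x3A, P2 = 0xA2, P3 = 0x8B, P4 = 0xF6, P5 = 0x8C

CBC decryption: P_i = D(K, C_i) ⊕ C_{i−1}, with C_{0} = IV.
Only C1 changed, to 0xD6. In CBC, a change in C_i garbles P_i and flips the same bit in P_{i+1}. Decrypting the received ciphertext:
P1: D(K, 0xD6) = 0x5B; 0x5B ⊕ 0x61 = 0x3A.
P2: D(K, 0xAD) = 0x74; 0x74 ⊕ 0xD6 = 0xA2.
P3: D(K, 0x5B) = 0x26; 0x26 ⊕ 0xAD = 0x8B.
P4: D(K, 0xE4) = 0xAD; 0xAD ⊕ 0x5B = 0xF6.
P5: D(K, 0xA9) = 0x68; 0x68 ⊕ 0xE4 = 0x8C.
Blocks that differ from the original plaintext: P1, P2.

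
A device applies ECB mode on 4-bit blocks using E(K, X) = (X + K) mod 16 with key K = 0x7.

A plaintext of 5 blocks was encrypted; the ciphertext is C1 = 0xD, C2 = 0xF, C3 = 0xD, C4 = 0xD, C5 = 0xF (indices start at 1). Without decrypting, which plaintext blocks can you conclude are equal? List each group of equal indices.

P1 = P3 = P4; P2 = P5

ECB encrypts each block independently with the same key, so equal ciphertext blocks imply equal plaintext blocks.
C1 = C3 = C4 = 0xD, so P1 = P3 = P4.
C2 = C5 = 0xF, so P2 = P5.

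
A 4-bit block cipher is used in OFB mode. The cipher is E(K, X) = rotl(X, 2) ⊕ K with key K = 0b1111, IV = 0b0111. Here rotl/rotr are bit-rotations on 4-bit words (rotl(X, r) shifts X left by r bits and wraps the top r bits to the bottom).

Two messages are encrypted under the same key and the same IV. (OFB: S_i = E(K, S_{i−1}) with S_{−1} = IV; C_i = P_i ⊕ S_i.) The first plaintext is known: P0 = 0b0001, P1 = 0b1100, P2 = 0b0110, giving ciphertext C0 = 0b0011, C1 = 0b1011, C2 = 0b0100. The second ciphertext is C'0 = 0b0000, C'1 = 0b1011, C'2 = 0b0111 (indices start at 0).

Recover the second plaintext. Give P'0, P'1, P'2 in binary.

In OFB with a reused IV, both messages share the same keystream S_i, so C_i ⊕ C'_i = P_i ⊕ P'_i and thus P'_i = P_i ⊕ C_i ⊕ C'_i.
P'0: 0b0001 ⊕ 0b0011 ⊕ 0b0000 = 0b0010.
P'1: 0b1100 ⊕ 0b1011 ⊕ 0b1011 = 0b1100.
P'2: 0b0110 ⊕ 0b0100 ⊕ 0b0111 = 0b0101.

P'0 = 0b0010, P'1 = 0b1100, P'2 = 0b0101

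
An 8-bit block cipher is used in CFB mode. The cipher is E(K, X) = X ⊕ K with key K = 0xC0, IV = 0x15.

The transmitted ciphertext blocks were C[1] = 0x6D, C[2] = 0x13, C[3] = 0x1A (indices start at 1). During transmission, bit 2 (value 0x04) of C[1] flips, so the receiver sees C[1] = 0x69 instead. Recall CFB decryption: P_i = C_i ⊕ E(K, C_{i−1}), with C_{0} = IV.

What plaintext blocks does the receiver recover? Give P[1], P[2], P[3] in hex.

P[1] = 0xBC, P[2] = 0xBA, P[3] = 0xC9

Only C[1] changed, to 0x69. In CFB, a change in C_i flips the same bit in P_i and garbles P_{i+1}. Decrypting the received ciphertext:
P[1]: E(K, 0x15) = 0xD5; 0x69 ⊕ 0xD5 = 0xBC.
P[2]: E(K, 0x69) = 0xA9; 0x13 ⊕ 0xA9 = 0xBA.
P[3]: E(K, 0x13) = 0xD3; 0x1A ⊕ 0xD3 = 0xC9.
Blocks that differ from the original plaintext: P[1], P[2].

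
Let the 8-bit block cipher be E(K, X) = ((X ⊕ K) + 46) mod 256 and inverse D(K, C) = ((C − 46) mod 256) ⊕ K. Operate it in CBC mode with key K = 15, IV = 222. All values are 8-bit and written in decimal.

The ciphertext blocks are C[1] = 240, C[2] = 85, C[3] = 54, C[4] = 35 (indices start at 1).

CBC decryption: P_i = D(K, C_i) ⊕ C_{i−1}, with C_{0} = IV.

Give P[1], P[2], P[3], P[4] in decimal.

P[1] = 19, P[2] = 216, P[3] = 82, P[4] = 204

P[1]: D(K, 240) = 205; 205 ⊕ 222 = 19.
P[2]: D(K, 85) = 40; 40 ⊕ 240 = 216.
P[3]: D(K, 54) = 7; 7 ⊕ 85 = 82.
P[4]: D(K, 35) = 250; 250 ⊕ 54 = 204.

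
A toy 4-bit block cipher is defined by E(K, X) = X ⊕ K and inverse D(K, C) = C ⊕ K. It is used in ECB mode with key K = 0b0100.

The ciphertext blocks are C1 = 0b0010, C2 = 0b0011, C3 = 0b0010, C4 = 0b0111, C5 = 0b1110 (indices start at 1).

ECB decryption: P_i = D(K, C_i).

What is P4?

P4: D(K, 0b0111) = 0b0011.

P4 = 0b0011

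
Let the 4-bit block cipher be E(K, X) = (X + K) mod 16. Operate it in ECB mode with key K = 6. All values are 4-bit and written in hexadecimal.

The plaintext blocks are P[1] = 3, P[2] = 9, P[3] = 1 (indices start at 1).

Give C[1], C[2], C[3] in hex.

C[1] = 9, C[2] = F, C[3] = 7

ECB encryption: C_i = E(K, P_i).
C[1]: E(K, 3) = 9.
C[2]: E(K, 9) = F.
C[3]: E(K, 1) = 7.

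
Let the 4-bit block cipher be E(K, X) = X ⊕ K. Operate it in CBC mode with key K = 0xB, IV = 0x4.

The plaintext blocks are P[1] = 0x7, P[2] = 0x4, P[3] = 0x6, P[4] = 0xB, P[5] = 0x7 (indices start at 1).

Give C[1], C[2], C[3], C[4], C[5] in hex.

CBC encryption: C_i = E(K, P_i ⊕ C_{i−1}), with C_{0} = IV.
C[1]: P[1] ⊕ 0x4 = 0x3; E(K, 0x3) = 0x8.
C[2]: P[2] ⊕ 0x8 = 0xC; E(K, 0xC) = 0x7.
C[3]: P[3] ⊕ 0x7 = 0x1; E(K, 0x1) = 0xA.
C[4]: P[4] ⊕ 0xA = 0x1; E(K, 0x1) = 0xA.
C[5]: P[5] ⊕ 0xA = 0xD; E(K, 0xD) = 0x6.

C[1] = 0x8, C[2] = 0x7, C[3] = 0xA, C[4] = 0xA, C[5] = 0x6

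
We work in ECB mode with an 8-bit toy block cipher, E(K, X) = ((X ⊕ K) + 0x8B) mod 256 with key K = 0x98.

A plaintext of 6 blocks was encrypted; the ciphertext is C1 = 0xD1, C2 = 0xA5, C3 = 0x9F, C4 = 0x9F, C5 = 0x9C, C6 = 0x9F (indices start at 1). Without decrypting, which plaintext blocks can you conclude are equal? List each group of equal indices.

ECB encrypts each block independently with the same key, so equal ciphertext blocks imply equal plaintext blocks.
C3 = C4 = C6 = 0x9F, so P3 = P4 = P6.

P3 = P4 = P6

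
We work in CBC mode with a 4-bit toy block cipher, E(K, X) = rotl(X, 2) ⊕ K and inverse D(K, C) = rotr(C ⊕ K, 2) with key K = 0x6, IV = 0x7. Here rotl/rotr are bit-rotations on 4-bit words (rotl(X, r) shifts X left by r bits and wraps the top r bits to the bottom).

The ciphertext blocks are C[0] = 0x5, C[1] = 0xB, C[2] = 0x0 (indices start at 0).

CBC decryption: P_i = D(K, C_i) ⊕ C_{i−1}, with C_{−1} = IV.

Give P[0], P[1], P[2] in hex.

P[0]: D(K, 0x5) = 0xC; 0xC ⊕ 0x7 = 0xB.
P[1]: D(K, 0xB) = 0x7; 0x7 ⊕ 0x5 = 0x2.
P[2]: D(K, 0x0) = 0x9; 0x9 ⊕ 0xB = 0x2.

P[0] = 0xB, P[1] = 0x2, P[2] = 0x2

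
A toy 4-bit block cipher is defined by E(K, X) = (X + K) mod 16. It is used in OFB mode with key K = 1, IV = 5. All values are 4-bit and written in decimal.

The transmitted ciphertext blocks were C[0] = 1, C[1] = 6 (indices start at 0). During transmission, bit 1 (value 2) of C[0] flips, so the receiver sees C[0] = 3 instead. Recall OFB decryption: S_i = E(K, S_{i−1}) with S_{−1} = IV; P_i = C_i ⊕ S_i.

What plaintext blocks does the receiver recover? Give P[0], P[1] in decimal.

Only C[0] changed, to 3. In OFB, a change in C_i flips the same bit in P_i only; the keystream is unaffected. Decrypting the received ciphertext:
P[0]: S = E(K, 5) = 6; 3 ⊕ 6 = 5.
P[1]: S = E(K, 6) = 7; 6 ⊕ 7 = 1.
Blocks that differ from the original plaintext: P[0].

P[0] = 5, P[1] = 1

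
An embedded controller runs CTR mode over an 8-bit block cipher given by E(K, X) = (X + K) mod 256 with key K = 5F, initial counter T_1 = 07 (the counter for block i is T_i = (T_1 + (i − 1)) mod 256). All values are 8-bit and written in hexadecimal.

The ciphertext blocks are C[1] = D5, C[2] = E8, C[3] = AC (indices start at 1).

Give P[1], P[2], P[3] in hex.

P[1] = B3, P[2] = 8F, P[3] = C4

CTR decryption: S_i = E(K, T_i) where T_i is the counter for block i; P_i = C_i ⊕ S_i.
P[1]: T = 07, S = E(K, T) = 66; D5 ⊕ 66 = B3.
P[2]: T = 08, S = E(K, T) = 67; E8 ⊕ 67 = 8F.
P[3]: T = 09, S = E(K, T) = 68; AC ⊕ 68 = C4.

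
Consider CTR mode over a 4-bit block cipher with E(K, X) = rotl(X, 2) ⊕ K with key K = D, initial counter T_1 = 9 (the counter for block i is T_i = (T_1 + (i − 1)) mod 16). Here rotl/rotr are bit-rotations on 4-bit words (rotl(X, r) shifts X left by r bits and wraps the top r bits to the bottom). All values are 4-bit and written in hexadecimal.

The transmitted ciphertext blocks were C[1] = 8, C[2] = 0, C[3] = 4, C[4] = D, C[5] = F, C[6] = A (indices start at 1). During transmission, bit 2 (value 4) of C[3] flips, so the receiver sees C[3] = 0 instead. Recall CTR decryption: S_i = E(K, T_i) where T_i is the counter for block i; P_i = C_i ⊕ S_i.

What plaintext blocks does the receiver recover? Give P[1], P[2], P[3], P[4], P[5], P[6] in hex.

Only C[3] changed, to 0. In CTR, a change in C_i flips the same bit in P_i only; the keystream is unaffected. Decrypting the received ciphertext:
P[1]: T = 9, S = E(K, T) = B; 8 ⊕ B = 3.
P[2]: T = A, S = E(K, T) = 7; 0 ⊕ 7 = 7.
P[3]: T = B, S = E(K, T) = 3; 0 ⊕ 3 = 3.
P[4]: T = C, S = E(K, T) = E; D ⊕ E = 3.
P[5]: T = D, S = E(K, T) = A; F ⊕ A = 5.
P[6]: T = E, S = E(K, T) = 6; A ⊕ 6 = C.
Blocks that differ from the original plaintext: P[3].

P[1] = 3, P[2] = 7, P[3] = 3, P[4] = 3, P[5] = 5, P[6] = C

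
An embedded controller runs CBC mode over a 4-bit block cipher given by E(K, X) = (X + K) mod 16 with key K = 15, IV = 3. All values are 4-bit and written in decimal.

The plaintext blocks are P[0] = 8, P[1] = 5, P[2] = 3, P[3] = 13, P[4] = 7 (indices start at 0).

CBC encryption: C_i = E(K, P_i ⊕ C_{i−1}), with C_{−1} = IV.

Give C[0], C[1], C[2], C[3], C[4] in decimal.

C[0]: P[0] ⊕ 3 = 11; E(K, 11) = 10.
C[1]: P[1] ⊕ 10 = 15; E(K, 15) = 14.
C[2]: P[2] ⊕ 14 = 13; E(K, 13) = 12.
C[3]: P[3] ⊕ 12 = 1; E(K, 1) = 0.
C[4]: P[4] ⊕ 0 = 7; E(K, 7) = 6.

C[0] = 10, C[1] = 14, C[2] = 12, C[3] = 0, C[4] = 6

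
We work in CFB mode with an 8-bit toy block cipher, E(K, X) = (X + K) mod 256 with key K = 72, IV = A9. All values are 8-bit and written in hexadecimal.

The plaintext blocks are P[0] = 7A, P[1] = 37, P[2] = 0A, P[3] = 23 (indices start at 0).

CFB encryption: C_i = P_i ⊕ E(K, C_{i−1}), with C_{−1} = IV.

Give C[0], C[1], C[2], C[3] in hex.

C[0] = 61, C[1] = E4, C[2] = 5C, C[3] = ED

C[0]: E(K, A9) = 1B; 7A ⊕ 1B = 61.
C[1]: E(K, 61) = D3; 37 ⊕ D3 = E4.
C[2]: E(K, E4) = 56; 0A ⊕ 56 = 5C.
C[3]: E(K, 5C) = CE; 23 ⊕ CE = ED.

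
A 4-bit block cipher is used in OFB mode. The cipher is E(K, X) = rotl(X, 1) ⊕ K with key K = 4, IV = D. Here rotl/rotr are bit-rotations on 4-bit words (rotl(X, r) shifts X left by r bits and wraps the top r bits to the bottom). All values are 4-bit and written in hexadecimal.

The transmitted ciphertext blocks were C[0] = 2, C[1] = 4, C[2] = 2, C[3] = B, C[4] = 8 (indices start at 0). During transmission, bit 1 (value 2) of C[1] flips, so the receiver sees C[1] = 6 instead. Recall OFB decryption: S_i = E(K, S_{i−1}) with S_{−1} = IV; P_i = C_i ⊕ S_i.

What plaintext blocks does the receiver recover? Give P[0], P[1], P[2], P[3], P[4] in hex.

P[0] = D, P[1] = D, P[2] = 1, P[3] = 9, P[4] = 8

Only C[1] changed, to 6. In OFB, a change in C_i flips the same bit in P_i only; the keystream is unaffected. Decrypting the received ciphertext:
P[0]: S = E(K, D) = F; 2 ⊕ F = D.
P[1]: S = E(K, F) = B; 6 ⊕ B = D.
P[2]: S = E(K, B) = 3; 2 ⊕ 3 = 1.
P[3]: S = E(K, 3) = 2; B ⊕ 2 = 9.
P[4]: S = E(K, 2) = 0; 8 ⊕ 0 = 8.
Blocks that differ from the original plaintext: P[1].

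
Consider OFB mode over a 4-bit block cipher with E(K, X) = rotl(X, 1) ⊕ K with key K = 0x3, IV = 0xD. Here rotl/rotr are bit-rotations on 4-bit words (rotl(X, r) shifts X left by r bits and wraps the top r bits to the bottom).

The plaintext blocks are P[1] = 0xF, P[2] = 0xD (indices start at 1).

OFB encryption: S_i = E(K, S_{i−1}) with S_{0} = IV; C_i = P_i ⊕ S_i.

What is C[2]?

C[2] = 0xF

C[1]: S = E(K, 0xD) = 0x8; 0xF ⊕ 0x8 = 0x7.
C[2]: S = E(K, 0x8) = 0x2; 0xD ⊕ 0x2 = 0xF.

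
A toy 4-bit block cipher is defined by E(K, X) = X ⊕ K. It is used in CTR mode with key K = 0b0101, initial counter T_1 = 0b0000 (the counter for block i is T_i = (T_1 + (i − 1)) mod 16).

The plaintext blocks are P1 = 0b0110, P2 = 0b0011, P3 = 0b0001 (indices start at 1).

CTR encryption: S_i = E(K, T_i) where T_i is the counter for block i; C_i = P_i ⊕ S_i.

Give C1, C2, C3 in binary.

C1: T = 0b0000, S = E(K, T) = 0b0101; 0b0110 ⊕ 0b0101 = 0b0011.
C2: T = 0b0001, S = E(K, T) = 0b0100; 0b0011 ⊕ 0b0100 = 0b0111.
C3: T = 0b0010, S = E(K, T) = 0b0111; 0b0001 ⊕ 0b0111 = 0b0110.

C1 = 0b0011, C2 = 0b0111, C3 = 0b0110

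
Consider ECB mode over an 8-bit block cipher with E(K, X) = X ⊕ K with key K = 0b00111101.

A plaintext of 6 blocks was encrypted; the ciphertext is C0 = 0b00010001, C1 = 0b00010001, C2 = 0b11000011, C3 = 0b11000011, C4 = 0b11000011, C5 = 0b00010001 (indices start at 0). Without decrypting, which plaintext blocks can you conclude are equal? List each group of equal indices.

P0 = P1 = P5; P2 = P3 = P4

ECB encrypts each block independently with the same key, so equal ciphertext blocks imply equal plaintext blocks.
C0 = C1 = C5 = 0b00010001, so P0 = P1 = P5.
C2 = C3 = C4 = 0b11000011, so P2 = P3 = P4.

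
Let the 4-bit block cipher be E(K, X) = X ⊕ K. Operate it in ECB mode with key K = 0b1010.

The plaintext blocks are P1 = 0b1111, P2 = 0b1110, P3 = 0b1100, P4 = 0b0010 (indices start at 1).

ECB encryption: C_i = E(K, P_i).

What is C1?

C1: E(K, 0b1111) = 0b0101.

C1 = 0b0101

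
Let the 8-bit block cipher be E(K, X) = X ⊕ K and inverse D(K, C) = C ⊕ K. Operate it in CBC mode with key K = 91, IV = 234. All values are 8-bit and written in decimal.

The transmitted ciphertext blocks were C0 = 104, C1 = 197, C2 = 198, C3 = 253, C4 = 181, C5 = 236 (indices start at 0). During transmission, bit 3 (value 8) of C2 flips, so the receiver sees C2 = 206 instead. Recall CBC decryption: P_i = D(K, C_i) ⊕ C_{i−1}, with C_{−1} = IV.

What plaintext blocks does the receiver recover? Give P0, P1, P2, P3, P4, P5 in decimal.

P0 = 217, P1 = 246, P2 = 80, P3 = 104, P4 = 19, P5 = 2

Only C2 changed, to 206. In CBC, a change in C_i garbles P_i and flips the same bit in P_{i+1}. Decrypting the received ciphertext:
P0: D(K, 104) = 51; 51 ⊕ 234 = 217.
P1: D(K, 197) = 158; 158 ⊕ 104 = 246.
P2: D(K, 206) = 149; 149 ⊕ 197 = 80.
P3: D(K, 253) = 166; 166 ⊕ 206 = 104.
P4: D(K, 181) = 238; 238 ⊕ 253 = 19.
P5: D(K, 236) = 183; 183 ⊕ 181 = 2.
Blocks that differ from the original plaintext: P2, P3.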